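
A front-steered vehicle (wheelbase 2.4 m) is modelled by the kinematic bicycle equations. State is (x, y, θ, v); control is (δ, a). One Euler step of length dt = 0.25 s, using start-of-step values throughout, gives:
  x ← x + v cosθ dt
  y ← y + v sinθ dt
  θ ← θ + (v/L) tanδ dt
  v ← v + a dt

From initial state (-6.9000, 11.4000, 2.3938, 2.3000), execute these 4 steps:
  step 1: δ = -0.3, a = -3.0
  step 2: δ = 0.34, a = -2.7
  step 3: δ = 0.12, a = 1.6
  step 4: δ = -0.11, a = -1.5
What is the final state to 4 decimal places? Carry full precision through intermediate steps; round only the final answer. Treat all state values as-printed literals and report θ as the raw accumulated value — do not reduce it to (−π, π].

(-7.9756, 12.4445, 2.3731, 0.9000)

after step 1 (δ=-0.3, a=-3.0): (-7.321585, 11.791013, 2.319688, 1.550000)
after step 2 (δ=0.34, a=-2.7): (-7.585406, 12.074835, 2.376802, 0.875000)
after step 3 (δ=0.12, a=1.6): (-7.743240, 12.226294, 2.387792, 1.275000)
after step 4 (δ=-0.11, a=-1.5): (-7.975638, 12.444451, 2.373124, 0.900000)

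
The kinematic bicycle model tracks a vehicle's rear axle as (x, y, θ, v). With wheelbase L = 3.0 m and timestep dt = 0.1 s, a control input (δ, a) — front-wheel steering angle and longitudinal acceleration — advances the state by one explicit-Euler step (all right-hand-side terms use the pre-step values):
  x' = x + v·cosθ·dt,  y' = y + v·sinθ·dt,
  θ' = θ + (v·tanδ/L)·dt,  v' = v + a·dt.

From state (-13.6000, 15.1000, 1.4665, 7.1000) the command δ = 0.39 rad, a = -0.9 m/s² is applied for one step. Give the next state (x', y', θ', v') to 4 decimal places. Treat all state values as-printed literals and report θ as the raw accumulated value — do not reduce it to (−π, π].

x' = -13.6000 + 7.1000·cos(1.4665)·0.1 = -13.5261
y' = 15.1000 + 7.1000·sin(1.4665)·0.1 = 15.8061
θ' = 1.4665 + (7.1000/3.0)·tan(0.39)·0.1 = 1.5638
v' = 7.1000 − 0.9000·0.1 = 7.0100

(-13.5261, 15.8061, 1.5638, 7.0100)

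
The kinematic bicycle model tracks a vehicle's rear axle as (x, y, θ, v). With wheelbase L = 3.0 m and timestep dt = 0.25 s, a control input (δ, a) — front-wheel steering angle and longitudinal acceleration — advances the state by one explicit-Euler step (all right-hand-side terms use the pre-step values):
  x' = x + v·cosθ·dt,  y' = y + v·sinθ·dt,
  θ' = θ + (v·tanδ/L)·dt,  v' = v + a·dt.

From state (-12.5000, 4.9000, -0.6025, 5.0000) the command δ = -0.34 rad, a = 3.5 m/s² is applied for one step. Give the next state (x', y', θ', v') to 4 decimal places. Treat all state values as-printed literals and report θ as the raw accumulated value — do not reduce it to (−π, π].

(-11.4701, 4.1916, -0.7499, 5.8750)

x' = -12.5000 + 5.0000·cos(-0.6025)·0.25 = -11.4701
y' = 4.9000 + 5.0000·sin(-0.6025)·0.25 = 4.1916
θ' = -0.6025 + (5.0000/3.0)·tan(-0.34)·0.25 = -0.7499
v' = 5.0000 + 3.5000·0.25 = 5.8750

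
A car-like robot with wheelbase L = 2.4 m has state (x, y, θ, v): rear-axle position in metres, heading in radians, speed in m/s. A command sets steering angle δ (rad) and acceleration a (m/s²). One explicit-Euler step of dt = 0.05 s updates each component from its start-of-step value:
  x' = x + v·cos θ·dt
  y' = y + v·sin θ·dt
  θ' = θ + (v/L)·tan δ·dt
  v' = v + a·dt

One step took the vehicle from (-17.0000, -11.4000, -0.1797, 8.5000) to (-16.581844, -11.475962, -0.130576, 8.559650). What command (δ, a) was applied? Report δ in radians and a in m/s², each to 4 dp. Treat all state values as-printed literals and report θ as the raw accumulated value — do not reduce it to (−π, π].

δ = 0.2706, a = 1.1930

a = (v'−v)/dt = (0.059650)/0.05 = 1.1930
Δθ = θ'−θ = 0.049124;  (v·dt/L) = 8.5000·0.05/2.4 = 0.177083
tan δ = Δθ·L/(v·dt) = 0.277406  →  δ = 0.2706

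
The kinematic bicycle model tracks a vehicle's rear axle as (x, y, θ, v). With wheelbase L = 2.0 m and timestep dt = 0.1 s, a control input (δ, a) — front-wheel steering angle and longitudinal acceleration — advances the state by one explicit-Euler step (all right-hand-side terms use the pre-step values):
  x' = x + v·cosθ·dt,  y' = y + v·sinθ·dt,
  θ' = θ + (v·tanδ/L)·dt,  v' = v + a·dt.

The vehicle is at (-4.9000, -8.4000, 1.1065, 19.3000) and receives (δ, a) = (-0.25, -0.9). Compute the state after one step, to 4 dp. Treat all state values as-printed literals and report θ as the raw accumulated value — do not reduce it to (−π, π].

(-4.0358, -6.6743, 0.8601, 19.2100)

x' = -4.9000 + 19.3000·cos(1.1065)·0.1 = -4.0358
y' = -8.4000 + 19.3000·sin(1.1065)·0.1 = -6.6743
θ' = 1.1065 + (19.3000/2.0)·tan(-0.25)·0.1 = 0.8601
v' = 19.3000 − 0.9000·0.1 = 19.2100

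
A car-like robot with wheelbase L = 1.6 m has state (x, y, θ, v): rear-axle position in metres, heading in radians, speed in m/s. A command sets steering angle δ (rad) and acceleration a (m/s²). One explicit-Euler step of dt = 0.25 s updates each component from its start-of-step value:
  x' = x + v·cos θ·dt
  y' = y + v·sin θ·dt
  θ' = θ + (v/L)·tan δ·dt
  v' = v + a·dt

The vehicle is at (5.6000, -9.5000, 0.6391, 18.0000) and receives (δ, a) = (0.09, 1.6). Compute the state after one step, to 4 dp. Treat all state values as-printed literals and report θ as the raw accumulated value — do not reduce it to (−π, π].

(9.2118, -6.8159, 0.8929, 18.4000)

x' = 5.6000 + 18.0000·cos(0.6391)·0.25 = 9.2118
y' = -9.5000 + 18.0000·sin(0.6391)·0.25 = -6.8159
θ' = 0.6391 + (18.0000/1.6)·tan(0.09)·0.25 = 0.8929
v' = 18.0000 + 1.6000·0.25 = 18.4000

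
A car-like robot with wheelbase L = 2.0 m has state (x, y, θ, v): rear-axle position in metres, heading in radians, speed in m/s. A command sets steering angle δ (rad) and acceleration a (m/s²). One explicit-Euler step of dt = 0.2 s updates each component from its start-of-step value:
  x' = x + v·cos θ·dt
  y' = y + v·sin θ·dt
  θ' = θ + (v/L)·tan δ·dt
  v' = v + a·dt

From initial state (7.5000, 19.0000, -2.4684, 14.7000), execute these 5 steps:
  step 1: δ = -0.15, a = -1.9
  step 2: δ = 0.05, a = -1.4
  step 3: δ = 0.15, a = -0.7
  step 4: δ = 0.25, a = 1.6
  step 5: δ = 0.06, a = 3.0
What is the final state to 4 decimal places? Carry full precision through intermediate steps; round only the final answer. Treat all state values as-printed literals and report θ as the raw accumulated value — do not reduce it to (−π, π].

(-3.1876, 10.1315, -1.9664, 14.8200)

after step 1 (δ=-0.15, a=-1.9): (5.201405, 17.166953, -2.690569, 14.320000)
after step 2 (δ=0.05, a=-1.4): (2.623801, 15.918572, -2.618909, 14.040000)
after step 3 (δ=0.15, a=-0.7): (0.190718, 14.516798, -2.406715, 13.900000)
after step 4 (δ=0.25, a=1.6): (-1.871800, 12.652819, -2.051790, 14.220000)
after step 5 (δ=0.06, a=3.0): (-3.187606, 10.131511, -1.966367, 14.820000)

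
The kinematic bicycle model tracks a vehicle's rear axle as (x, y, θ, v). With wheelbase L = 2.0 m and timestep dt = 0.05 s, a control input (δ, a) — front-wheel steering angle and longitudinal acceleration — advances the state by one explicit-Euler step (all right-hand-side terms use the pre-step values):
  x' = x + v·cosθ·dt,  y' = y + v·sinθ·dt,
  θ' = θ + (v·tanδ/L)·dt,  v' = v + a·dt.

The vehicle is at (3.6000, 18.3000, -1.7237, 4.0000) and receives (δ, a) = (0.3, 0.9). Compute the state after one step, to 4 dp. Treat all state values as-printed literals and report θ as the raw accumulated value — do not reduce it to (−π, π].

x' = 3.6000 + 4.0000·cos(-1.7237)·0.05 = 3.5695
y' = 18.3000 + 4.0000·sin(-1.7237)·0.05 = 18.1023
θ' = -1.7237 + (4.0000/2.0)·tan(0.3)·0.05 = -1.6928
v' = 4.0000 + 0.9000·0.05 = 4.0450

(3.5695, 18.1023, -1.6928, 4.0450)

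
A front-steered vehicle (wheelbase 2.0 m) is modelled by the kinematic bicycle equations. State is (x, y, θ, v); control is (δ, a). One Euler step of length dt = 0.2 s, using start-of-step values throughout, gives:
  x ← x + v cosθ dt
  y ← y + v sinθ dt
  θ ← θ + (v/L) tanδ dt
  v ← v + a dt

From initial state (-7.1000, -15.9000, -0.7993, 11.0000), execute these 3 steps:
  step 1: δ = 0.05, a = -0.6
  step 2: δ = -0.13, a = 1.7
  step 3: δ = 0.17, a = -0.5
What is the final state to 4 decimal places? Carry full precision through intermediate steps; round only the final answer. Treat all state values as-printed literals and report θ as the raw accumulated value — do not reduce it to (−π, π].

after step 1 (δ=0.05, a=-0.6): (-5.566141, -17.477110, -0.744254, 10.880000)
after step 2 (δ=-0.13, a=1.7): (-3.965490, -18.951183, -0.886496, 11.220000)
after step 3 (δ=0.17, a=-0.5): (-2.546988, -20.689973, -0.693897, 11.120000)

(-2.5470, -20.6900, -0.6939, 11.1200)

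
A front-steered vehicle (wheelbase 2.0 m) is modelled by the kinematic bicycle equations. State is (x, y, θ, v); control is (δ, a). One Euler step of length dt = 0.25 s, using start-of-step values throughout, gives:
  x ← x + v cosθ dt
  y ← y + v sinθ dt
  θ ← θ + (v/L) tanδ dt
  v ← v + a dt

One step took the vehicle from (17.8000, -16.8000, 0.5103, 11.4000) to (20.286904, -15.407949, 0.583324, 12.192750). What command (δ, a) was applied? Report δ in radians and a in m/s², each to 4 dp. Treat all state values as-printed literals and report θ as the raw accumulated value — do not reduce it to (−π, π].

a = (v'−v)/dt = (0.792750)/0.25 = 3.1710
Δθ = θ'−θ = 0.073024;  (v·dt/L) = 11.4000·0.25/2.0 = 1.425000
tan δ = Δθ·L/(v·dt) = 0.051245  →  δ = 0.0512

δ = 0.0512, a = 3.1710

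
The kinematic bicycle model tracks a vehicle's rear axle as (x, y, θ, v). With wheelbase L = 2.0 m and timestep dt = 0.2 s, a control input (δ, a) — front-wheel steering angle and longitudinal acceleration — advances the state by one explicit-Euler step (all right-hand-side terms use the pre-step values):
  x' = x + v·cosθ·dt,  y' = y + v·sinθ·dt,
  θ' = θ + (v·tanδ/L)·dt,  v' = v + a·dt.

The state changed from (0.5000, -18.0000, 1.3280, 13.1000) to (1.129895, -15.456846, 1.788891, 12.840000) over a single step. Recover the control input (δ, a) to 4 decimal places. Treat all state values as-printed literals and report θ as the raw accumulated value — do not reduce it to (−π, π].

δ = 0.3383, a = -1.3000

a = (v'−v)/dt = (-0.260000)/0.2 = -1.3000
Δθ = θ'−θ = 0.460891;  (v·dt/L) = 13.1000·0.2/2.0 = 1.310000
tan δ = Δθ·L/(v·dt) = 0.351825  →  δ = 0.3383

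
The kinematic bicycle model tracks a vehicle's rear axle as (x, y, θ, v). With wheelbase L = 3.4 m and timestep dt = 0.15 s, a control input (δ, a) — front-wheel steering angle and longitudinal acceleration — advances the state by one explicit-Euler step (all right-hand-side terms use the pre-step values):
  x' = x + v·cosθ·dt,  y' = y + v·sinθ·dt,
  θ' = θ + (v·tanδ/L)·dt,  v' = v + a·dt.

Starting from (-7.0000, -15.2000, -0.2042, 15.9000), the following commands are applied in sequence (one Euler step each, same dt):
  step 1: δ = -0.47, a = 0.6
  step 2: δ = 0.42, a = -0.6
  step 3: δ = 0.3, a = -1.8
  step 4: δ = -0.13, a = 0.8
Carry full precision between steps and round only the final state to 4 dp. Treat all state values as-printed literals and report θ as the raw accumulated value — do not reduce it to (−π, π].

(2.0240, -17.6052, -0.1187, 15.7500)

after step 1 (δ=-0.47, a=0.6): (-4.664552, -15.683639, -0.560523, 15.990000)
after step 2 (δ=0.42, a=-0.6): (-2.633077, -16.958752, -0.245492, 15.900000)
after step 3 (δ=0.3, a=-1.8): (-0.319585, -17.538389, -0.028502, 15.630000)
after step 4 (δ=-0.13, a=0.8): (2.023963, -17.605203, -0.118653, 15.750000)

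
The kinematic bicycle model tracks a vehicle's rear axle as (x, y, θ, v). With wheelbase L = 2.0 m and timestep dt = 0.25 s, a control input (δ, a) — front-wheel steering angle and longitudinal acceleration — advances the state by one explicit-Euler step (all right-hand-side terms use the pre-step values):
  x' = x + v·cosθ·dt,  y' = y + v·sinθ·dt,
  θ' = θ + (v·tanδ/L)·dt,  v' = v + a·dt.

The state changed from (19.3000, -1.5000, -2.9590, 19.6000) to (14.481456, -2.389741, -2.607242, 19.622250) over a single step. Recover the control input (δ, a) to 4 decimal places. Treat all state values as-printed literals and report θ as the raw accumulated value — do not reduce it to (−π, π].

a = (v'−v)/dt = (0.022250)/0.25 = 0.0890
Δθ = θ'−θ = 0.351758;  (v·dt/L) = 19.6000·0.25/2.0 = 2.450000
tan δ = Δθ·L/(v·dt) = 0.143575  →  δ = 0.1426

δ = 0.1426, a = 0.0890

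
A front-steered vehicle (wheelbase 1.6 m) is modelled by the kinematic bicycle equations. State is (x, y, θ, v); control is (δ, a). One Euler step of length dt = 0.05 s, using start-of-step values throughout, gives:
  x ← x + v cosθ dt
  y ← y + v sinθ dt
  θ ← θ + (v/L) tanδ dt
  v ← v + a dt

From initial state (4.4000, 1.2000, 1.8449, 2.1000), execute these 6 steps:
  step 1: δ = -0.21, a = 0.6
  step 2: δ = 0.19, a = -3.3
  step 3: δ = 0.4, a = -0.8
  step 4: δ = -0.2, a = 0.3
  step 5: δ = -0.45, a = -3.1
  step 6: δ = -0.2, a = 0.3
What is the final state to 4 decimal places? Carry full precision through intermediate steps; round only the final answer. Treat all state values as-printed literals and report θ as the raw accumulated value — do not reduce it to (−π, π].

after step 1 (δ=-0.21, a=0.6): (4.371578, 1.301080, 1.830913, 2.130000)
after step 2 (δ=0.19, a=-3.3): (4.344187, 1.403998, 1.843714, 1.965000)
after step 3 (δ=0.4, a=-0.8): (4.317705, 1.498611, 1.869676, 1.925000)
after step 4 (δ=-0.2, a=0.3): (4.289364, 1.590594, 1.857482, 1.940000)
after step 5 (δ=-0.45, a=-3.1): (4.261935, 1.683635, 1.828196, 1.785000)
after step 6 (δ=-0.2, a=0.3): (4.239215, 1.769945, 1.816889, 1.800000)

(4.2392, 1.7699, 1.8169, 1.8000)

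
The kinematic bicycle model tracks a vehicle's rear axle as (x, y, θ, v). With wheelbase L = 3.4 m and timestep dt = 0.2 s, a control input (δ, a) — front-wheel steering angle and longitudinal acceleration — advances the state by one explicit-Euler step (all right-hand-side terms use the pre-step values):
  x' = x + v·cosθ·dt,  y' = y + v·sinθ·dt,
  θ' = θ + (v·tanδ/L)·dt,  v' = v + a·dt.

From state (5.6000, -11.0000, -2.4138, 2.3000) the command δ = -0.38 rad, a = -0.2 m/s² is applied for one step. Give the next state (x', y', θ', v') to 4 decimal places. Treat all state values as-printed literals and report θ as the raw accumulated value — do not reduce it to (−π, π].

(5.2565, -11.3060, -2.4678, 2.2600)

x' = 5.6000 + 2.3000·cos(-2.4138)·0.2 = 5.2565
y' = -11.0000 + 2.3000·sin(-2.4138)·0.2 = -11.3060
θ' = -2.4138 + (2.3000/3.4)·tan(-0.38)·0.2 = -2.4678
v' = 2.3000 − 0.2000·0.2 = 2.2600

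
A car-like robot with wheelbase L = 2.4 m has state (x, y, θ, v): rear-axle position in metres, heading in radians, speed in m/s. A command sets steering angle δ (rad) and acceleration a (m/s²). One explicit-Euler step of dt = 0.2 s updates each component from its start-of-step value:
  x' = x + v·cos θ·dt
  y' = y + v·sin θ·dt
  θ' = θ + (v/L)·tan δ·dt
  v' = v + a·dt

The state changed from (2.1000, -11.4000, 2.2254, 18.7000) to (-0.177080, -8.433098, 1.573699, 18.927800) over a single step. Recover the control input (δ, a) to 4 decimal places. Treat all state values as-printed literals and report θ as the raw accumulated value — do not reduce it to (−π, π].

a = (v'−v)/dt = (0.227800)/0.2 = 1.1390
Δθ = θ'−θ = -0.651701;  (v·dt/L) = 18.7000·0.2/2.4 = 1.558333
tan δ = Δθ·L/(v·dt) = -0.418204  →  δ = -0.3961

δ = -0.3961, a = 1.1390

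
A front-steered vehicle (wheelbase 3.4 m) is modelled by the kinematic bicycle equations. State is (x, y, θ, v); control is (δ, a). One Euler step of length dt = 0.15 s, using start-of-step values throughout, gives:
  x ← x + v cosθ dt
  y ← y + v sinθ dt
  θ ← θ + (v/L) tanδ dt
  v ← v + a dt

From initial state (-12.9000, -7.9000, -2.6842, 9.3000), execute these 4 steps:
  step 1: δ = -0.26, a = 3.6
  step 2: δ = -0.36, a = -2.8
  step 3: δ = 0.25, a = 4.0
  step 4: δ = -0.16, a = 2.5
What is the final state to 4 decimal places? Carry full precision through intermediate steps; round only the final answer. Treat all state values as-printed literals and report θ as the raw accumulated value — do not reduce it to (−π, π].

(-18.3678, -9.7106, -2.9220, 10.3950)

after step 1 (δ=-0.26, a=3.6): (-14.151604, -8.516046, -2.793347, 9.840000)
after step 2 (δ=-0.36, a=-2.8): (-15.539004, -9.019730, -2.956750, 9.420000)
after step 3 (δ=0.25, a=4.0): (-16.927934, -9.279428, -2.850633, 10.020000)
after step 4 (δ=-0.16, a=2.5): (-18.367761, -9.710596, -2.921972, 10.395000)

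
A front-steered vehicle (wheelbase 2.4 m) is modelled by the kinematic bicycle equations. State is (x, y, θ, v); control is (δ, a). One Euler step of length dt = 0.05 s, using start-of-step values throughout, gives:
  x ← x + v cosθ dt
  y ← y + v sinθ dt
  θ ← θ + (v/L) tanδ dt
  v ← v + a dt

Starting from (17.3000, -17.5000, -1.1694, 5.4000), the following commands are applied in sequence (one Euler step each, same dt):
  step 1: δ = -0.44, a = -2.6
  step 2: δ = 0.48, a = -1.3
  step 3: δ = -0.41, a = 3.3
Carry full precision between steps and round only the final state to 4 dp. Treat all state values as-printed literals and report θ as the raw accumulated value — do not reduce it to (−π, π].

after step 1 (δ=-0.44, a=-2.6): (17.405490, -17.748539, -1.222363, 5.270000)
after step 2 (δ=0.48, a=-1.3): (17.495456, -17.996205, -1.165204, 5.205000)
after step 3 (δ=-0.41, a=3.3): (17.598141, -18.235341, -1.212334, 5.370000)

(17.5981, -18.2353, -1.2123, 5.3700)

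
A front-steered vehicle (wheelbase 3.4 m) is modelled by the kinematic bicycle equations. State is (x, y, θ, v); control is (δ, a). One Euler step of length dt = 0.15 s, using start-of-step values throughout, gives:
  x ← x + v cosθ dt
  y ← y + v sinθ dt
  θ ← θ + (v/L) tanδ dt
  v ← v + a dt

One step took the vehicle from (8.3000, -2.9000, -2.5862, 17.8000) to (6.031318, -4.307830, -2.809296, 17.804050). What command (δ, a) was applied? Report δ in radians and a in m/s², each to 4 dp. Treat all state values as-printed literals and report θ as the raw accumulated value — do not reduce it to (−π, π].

a = (v'−v)/dt = (0.004050)/0.15 = 0.0270
Δθ = θ'−θ = -0.223096;  (v·dt/L) = 17.8000·0.15/3.4 = 0.785294
tan δ = Δθ·L/(v·dt) = -0.284092  →  δ = -0.2768

δ = -0.2768, a = 0.0270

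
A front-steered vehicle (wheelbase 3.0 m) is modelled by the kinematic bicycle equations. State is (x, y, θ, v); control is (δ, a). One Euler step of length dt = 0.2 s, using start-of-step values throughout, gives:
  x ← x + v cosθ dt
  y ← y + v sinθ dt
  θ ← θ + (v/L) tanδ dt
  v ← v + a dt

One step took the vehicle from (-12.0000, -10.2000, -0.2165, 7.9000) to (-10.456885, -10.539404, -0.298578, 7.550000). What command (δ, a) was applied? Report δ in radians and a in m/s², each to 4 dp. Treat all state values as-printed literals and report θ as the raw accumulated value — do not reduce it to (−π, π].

a = (v'−v)/dt = (-0.350000)/0.2 = -1.7500
Δθ = θ'−θ = -0.082078;  (v·dt/L) = 7.9000·0.2/3.0 = 0.526667
tan δ = Δθ·L/(v·dt) = -0.155844  →  δ = -0.1546

δ = -0.1546, a = -1.7500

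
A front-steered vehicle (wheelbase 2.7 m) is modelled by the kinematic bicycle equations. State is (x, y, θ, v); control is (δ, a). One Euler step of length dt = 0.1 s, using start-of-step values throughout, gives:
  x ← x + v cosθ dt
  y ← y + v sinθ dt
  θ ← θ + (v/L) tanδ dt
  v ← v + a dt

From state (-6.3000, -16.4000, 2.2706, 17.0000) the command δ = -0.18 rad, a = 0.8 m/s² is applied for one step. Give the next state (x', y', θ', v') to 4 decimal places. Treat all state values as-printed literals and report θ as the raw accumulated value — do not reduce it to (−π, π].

x' = -6.3000 + 17.0000·cos(2.2706)·0.1 = -7.3949
y' = -16.4000 + 17.0000·sin(2.2706)·0.1 = -15.0996
θ' = 2.2706 + (17.0000/2.7)·tan(-0.18)·0.1 = 2.1560
v' = 17.0000 + 0.8000·0.1 = 17.0800

(-7.3949, -15.0996, 2.1560, 17.0800)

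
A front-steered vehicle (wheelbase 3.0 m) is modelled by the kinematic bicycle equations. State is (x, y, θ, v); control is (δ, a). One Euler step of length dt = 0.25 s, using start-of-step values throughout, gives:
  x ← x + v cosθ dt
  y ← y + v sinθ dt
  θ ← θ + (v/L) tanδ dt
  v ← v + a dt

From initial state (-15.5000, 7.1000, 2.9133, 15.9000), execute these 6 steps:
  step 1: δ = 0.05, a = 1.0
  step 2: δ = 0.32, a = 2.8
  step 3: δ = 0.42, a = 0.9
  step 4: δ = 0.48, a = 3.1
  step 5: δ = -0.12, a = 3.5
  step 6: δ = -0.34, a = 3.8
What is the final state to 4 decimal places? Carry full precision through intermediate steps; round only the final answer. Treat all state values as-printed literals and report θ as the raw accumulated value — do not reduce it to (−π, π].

after step 1 (δ=0.05, a=1.0): (-19.371865, 7.999601, 2.979605, 16.150000)
after step 2 (δ=0.32, a=2.8): (-23.356509, 8.650769, 3.425600, 16.850000)
after step 3 (δ=0.42, a=0.9): (-27.400258, 7.470406, 4.052662, 17.075000)
after step 4 (δ=0.48, a=3.1): (-30.016578, 4.097411, 4.793448, 17.850000)
after step 5 (δ=-0.12, a=3.5): (-29.655247, -0.350436, 4.614087, 18.725000)
after step 6 (δ=-0.34, a=3.8): (-30.114684, -5.009086, 4.062110, 19.675000)

(-30.1147, -5.0091, 4.0621, 19.6750)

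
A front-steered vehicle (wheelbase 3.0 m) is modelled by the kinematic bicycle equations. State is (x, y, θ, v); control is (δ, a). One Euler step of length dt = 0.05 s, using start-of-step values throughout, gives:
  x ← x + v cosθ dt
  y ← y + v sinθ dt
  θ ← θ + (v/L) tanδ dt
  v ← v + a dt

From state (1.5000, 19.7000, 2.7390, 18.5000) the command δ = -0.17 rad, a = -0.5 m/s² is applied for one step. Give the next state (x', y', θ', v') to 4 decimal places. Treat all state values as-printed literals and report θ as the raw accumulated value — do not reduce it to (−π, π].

x' = 1.5000 + 18.5000·cos(2.7390)·0.05 = 0.6490
y' = 19.7000 + 18.5000·sin(2.7390)·0.05 = 20.0624
θ' = 2.7390 + (18.5000/3.0)·tan(-0.17)·0.05 = 2.6861
v' = 18.5000 − 0.5000·0.05 = 18.4750

(0.6490, 20.0624, 2.6861, 18.4750)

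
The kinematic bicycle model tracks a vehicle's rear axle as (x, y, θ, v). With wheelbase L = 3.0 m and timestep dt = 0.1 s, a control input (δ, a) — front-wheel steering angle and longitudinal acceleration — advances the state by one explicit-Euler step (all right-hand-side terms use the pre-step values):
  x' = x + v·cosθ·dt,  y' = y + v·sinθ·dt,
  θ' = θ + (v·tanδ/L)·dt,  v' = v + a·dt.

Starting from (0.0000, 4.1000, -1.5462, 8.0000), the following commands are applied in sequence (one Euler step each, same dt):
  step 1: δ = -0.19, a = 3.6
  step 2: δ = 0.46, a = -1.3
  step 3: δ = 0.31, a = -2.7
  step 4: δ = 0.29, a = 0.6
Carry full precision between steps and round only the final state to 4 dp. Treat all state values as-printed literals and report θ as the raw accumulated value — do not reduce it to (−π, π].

(0.2464, 0.8664, -1.2924, 8.0200)

after step 1 (δ=-0.19, a=3.6): (0.019675, 3.300242, -1.597485, 8.360000)
after step 2 (δ=0.46, a=-1.3): (-0.002634, 2.464540, -1.459420, 8.230000)
after step 3 (δ=0.31, a=-2.7): (0.088839, 1.646639, -1.371544, 7.960000)
after step 4 (δ=0.29, a=0.6): (0.246397, 0.866388, -1.292365, 8.020000)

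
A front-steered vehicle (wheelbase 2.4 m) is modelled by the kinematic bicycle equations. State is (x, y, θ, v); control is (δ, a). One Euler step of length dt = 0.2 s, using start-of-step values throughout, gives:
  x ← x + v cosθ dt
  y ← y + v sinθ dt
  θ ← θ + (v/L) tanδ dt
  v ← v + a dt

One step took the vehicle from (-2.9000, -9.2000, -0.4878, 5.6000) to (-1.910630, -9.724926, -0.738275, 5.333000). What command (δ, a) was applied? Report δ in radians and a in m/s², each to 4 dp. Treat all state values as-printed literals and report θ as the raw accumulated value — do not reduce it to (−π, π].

δ = -0.4926, a = -1.3350

a = (v'−v)/dt = (-0.267000)/0.2 = -1.3350
Δθ = θ'−θ = -0.250475;  (v·dt/L) = 5.6000·0.2/2.4 = 0.466667
tan δ = Δθ·L/(v·dt) = -0.536732  →  δ = -0.4926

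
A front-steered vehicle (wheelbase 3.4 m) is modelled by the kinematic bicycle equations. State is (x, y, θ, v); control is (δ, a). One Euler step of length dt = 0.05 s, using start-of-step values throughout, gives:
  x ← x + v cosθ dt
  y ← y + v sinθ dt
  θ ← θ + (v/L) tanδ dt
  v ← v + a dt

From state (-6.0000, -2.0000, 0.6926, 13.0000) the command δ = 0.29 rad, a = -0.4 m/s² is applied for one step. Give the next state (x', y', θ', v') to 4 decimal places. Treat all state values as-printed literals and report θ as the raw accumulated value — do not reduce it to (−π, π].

(-5.4998, -1.5849, 0.7496, 12.9800)

x' = -6.0000 + 13.0000·cos(0.6926)·0.05 = -5.4998
y' = -2.0000 + 13.0000·sin(0.6926)·0.05 = -1.5849
θ' = 0.6926 + (13.0000/3.4)·tan(0.29)·0.05 = 0.7496
v' = 13.0000 − 0.4000·0.05 = 12.9800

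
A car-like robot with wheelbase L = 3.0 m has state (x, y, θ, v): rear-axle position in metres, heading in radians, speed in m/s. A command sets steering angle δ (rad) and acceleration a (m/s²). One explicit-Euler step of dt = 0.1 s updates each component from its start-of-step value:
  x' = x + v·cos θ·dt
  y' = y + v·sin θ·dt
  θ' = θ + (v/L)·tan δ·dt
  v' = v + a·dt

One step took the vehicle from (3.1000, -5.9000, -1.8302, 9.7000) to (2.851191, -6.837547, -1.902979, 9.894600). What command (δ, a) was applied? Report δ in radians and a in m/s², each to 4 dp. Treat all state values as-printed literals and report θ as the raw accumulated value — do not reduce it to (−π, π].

δ = -0.2214, a = 1.9460

a = (v'−v)/dt = (0.194600)/0.1 = 1.9460
Δθ = θ'−θ = -0.072779;  (v·dt/L) = 9.7000·0.1/3.0 = 0.323333
tan δ = Δθ·L/(v·dt) = -0.225090  →  δ = -0.2214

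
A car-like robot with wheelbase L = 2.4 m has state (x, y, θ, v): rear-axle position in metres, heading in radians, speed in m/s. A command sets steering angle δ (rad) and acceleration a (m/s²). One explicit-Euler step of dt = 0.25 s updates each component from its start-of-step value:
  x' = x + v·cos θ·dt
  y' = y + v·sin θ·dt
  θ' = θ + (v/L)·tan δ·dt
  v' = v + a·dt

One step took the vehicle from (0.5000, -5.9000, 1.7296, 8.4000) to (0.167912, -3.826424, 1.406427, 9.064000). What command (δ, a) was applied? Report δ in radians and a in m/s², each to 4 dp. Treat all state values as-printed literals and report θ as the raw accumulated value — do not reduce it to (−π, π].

δ = -0.3538, a = 2.6560

a = (v'−v)/dt = (0.664000)/0.25 = 2.6560
Δθ = θ'−θ = -0.323173;  (v·dt/L) = 8.4000·0.25/2.4 = 0.875000
tan δ = Δθ·L/(v·dt) = -0.369341  →  δ = -0.3538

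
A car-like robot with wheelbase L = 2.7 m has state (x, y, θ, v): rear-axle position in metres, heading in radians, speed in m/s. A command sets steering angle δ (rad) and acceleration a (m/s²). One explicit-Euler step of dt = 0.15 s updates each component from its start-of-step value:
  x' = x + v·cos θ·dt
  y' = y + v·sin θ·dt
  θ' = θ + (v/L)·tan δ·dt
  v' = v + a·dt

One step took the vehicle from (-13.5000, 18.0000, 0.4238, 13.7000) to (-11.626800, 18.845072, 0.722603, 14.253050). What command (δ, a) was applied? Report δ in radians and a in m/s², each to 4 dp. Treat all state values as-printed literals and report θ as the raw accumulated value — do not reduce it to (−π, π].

δ = 0.3741, a = 3.6870

a = (v'−v)/dt = (0.553050)/0.15 = 3.6870
Δθ = θ'−θ = 0.298803;  (v·dt/L) = 13.7000·0.15/2.7 = 0.761111
tan δ = Δθ·L/(v·dt) = 0.392588  →  δ = 0.3741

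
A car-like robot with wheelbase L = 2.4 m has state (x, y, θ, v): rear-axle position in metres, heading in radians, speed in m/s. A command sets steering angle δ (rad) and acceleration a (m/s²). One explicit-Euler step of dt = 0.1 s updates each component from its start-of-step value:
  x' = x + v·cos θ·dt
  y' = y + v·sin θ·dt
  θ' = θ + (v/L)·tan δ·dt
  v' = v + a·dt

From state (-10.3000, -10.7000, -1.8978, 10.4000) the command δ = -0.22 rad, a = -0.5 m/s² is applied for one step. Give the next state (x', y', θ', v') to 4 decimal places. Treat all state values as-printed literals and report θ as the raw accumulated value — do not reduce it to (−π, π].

(-10.6341, -11.6849, -1.9947, 10.3500)

x' = -10.3000 + 10.4000·cos(-1.8978)·0.1 = -10.6341
y' = -10.7000 + 10.4000·sin(-1.8978)·0.1 = -11.6849
θ' = -1.8978 + (10.4000/2.4)·tan(-0.22)·0.1 = -1.9947
v' = 10.4000 − 0.5000·0.1 = 10.3500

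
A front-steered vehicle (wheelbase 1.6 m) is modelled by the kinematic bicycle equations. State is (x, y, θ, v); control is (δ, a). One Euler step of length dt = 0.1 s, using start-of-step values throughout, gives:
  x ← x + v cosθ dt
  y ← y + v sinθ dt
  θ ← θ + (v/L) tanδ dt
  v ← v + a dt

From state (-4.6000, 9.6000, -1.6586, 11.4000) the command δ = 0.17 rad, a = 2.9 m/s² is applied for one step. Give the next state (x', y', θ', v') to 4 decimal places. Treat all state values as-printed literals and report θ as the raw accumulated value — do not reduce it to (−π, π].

x' = -4.6000 + 11.4000·cos(-1.6586)·0.1 = -4.7000
y' = 9.6000 + 11.4000·sin(-1.6586)·0.1 = 8.4644
θ' = -1.6586 + (11.4000/1.6)·tan(0.17)·0.1 = -1.5363
v' = 11.4000 + 2.9000·0.1 = 11.6900

(-4.7000, 8.4644, -1.5363, 11.6900)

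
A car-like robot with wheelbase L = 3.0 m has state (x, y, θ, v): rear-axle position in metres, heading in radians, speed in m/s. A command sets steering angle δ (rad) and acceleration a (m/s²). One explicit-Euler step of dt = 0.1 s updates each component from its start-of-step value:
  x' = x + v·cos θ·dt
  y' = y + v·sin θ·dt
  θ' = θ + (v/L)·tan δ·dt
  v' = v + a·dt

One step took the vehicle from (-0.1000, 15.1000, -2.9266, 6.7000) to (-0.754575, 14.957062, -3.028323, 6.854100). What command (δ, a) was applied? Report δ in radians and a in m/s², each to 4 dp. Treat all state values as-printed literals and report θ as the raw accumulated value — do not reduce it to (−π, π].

a = (v'−v)/dt = (0.154100)/0.1 = 1.5410
Δθ = θ'−θ = -0.101723;  (v·dt/L) = 6.7000·0.1/3.0 = 0.223333
tan δ = Δθ·L/(v·dt) = -0.455476  →  δ = -0.4274

δ = -0.4274, a = 1.5410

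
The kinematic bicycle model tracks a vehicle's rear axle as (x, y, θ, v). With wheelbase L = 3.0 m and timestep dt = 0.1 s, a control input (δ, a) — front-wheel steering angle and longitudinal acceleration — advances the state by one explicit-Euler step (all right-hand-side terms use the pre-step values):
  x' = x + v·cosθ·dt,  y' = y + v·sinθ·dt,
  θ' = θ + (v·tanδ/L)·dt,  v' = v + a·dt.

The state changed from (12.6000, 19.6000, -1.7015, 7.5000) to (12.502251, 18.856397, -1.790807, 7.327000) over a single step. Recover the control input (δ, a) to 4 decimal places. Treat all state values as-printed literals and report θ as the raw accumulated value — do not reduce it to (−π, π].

δ = -0.3431, a = -1.7300

a = (v'−v)/dt = (-0.173000)/0.1 = -1.7300
Δθ = θ'−θ = -0.089307;  (v·dt/L) = 7.5000·0.1/3.0 = 0.250000
tan δ = Δθ·L/(v·dt) = -0.357228  →  δ = -0.3431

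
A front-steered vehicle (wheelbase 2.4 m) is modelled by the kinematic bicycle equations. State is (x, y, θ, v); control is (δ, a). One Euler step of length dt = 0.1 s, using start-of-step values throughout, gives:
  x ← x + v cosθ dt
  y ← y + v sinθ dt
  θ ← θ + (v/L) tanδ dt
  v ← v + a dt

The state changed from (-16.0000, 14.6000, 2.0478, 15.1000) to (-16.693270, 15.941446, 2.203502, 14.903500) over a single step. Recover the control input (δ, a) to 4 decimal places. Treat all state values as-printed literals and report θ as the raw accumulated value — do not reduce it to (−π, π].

δ = 0.2426, a = -1.9650

a = (v'−v)/dt = (-0.196500)/0.1 = -1.9650
Δθ = θ'−θ = 0.155702;  (v·dt/L) = 15.1000·0.1/2.4 = 0.629167
tan δ = Δθ·L/(v·dt) = 0.247473  →  δ = 0.2426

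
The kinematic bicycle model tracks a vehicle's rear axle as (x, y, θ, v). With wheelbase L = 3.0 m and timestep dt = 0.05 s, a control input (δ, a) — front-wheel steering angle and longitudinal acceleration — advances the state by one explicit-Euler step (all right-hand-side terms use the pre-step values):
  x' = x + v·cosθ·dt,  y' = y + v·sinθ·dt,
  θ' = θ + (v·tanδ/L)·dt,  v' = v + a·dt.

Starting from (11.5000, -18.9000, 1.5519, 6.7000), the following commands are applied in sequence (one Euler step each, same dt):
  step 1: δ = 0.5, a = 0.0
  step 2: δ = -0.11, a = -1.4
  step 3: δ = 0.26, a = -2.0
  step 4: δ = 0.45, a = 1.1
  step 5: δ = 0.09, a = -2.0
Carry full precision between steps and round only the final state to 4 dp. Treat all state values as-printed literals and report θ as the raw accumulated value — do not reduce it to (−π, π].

after step 1 (δ=0.5, a=0.0): (11.506330, -18.565060, 1.612904, 6.700000)
after step 2 (δ=-0.11, a=-1.4): (11.492228, -18.230357, 1.600571, 6.630000)
after step 3 (δ=0.26, a=-2.0): (11.482359, -17.899004, 1.629966, 6.530000)
after step 4 (δ=0.45, a=1.1): (11.463052, -17.573075, 1.682539, 6.585000)
after step 5 (δ=0.09, a=-2.0): (11.426337, -17.245878, 1.692443, 6.485000)

(11.4263, -17.2459, 1.6924, 6.4850)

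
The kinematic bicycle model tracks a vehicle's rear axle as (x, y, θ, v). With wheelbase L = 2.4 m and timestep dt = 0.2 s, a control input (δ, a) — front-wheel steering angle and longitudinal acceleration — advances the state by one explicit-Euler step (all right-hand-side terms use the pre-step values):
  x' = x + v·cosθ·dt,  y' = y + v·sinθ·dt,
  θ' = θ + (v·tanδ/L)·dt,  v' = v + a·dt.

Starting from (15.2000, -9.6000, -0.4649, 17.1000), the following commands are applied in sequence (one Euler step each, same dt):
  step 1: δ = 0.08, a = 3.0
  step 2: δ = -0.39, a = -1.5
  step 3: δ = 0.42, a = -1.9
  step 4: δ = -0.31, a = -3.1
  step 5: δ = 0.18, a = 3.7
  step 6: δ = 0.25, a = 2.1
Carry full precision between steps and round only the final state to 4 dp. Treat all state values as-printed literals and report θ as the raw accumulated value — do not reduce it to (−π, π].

after step 1 (δ=0.08, a=3.0): (18.257023, -11.133300, -0.350656, 17.700000)
after step 2 (δ=-0.39, a=-1.5): (21.581605, -12.349340, -0.956962, 17.400000)
after step 3 (δ=0.42, a=-1.9): (23.586106, -15.194051, -0.309432, 17.020000)
after step 4 (δ=-0.31, a=-3.1): (26.828439, -16.230629, -0.763763, 16.400000)
after step 5 (δ=0.18, a=3.7): (29.197380, -18.499222, -0.515071, 17.140000)
after step 6 (δ=0.25, a=2.1): (32.180623, -20.187845, -0.150358, 17.560000)

(32.1806, -20.1878, -0.1504, 17.5600)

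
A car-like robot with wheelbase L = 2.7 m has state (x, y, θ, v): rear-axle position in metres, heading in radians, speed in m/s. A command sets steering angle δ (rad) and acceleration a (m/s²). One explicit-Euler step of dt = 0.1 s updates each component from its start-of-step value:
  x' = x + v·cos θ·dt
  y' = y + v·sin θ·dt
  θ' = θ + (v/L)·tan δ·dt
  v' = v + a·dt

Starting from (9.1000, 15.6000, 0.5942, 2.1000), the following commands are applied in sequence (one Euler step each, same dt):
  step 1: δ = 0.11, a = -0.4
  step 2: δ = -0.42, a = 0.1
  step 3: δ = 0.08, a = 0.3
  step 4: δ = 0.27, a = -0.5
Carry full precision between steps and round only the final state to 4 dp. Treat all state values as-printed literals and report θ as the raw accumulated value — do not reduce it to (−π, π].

after step 1 (δ=0.11, a=-0.4): (9.274005, 15.717568, 0.602790, 2.060000)
after step 2 (δ=-0.42, a=0.1): (9.443699, 15.834358, 0.568718, 2.070000)
after step 3 (δ=0.08, a=0.3): (9.618116, 15.945838, 0.574865, 2.100000)
after step 4 (δ=0.27, a=-0.5): (9.794362, 16.060020, 0.596390, 2.050000)

(9.7944, 16.0600, 0.5964, 2.0500)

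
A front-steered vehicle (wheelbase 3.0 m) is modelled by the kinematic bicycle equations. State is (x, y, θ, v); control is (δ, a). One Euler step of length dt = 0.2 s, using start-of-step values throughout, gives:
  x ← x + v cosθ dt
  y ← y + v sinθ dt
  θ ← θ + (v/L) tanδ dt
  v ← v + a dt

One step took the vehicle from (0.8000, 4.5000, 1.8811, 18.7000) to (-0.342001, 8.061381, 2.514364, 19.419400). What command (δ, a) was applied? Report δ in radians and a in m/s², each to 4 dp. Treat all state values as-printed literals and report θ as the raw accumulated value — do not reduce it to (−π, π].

a = (v'−v)/dt = (0.719400)/0.2 = 3.5970
Δθ = θ'−θ = 0.633264;  (v·dt/L) = 18.7000·0.2/3.0 = 1.246667
tan δ = Δθ·L/(v·dt) = 0.507966  →  δ = 0.4700

δ = 0.4700, a = 3.5970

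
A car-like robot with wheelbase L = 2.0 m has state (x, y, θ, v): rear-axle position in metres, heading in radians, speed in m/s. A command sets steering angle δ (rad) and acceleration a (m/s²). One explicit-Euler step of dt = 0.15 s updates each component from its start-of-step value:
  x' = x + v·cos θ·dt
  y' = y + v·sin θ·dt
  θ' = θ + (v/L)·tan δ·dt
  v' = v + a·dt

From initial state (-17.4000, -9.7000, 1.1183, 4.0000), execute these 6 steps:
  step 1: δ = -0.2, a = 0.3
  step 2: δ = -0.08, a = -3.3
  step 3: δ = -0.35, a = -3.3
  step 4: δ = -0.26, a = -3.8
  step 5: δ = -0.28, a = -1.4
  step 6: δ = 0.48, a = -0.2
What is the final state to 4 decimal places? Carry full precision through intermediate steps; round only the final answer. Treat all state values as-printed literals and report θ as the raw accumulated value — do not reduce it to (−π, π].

after step 1 (δ=-0.2, a=0.3): (-17.137673, -9.160385, 1.057487, 4.045000)
after step 2 (δ=-0.08, a=-3.3): (-16.839720, -8.631830, 1.033165, 3.550000)
after step 3 (δ=-0.35, a=-3.3): (-16.567026, -8.174453, 0.935976, 3.055000)
after step 4 (δ=-0.26, a=-3.8): (-16.295268, -7.805480, 0.875024, 2.485000)
after step 5 (δ=-0.28, a=-1.4): (-16.056344, -7.519373, 0.821431, 2.275000)
after step 6 (δ=0.48, a=-0.2): (-15.823893, -7.269536, 0.910260, 2.245000)

(-15.8239, -7.2695, 0.9103, 2.2450)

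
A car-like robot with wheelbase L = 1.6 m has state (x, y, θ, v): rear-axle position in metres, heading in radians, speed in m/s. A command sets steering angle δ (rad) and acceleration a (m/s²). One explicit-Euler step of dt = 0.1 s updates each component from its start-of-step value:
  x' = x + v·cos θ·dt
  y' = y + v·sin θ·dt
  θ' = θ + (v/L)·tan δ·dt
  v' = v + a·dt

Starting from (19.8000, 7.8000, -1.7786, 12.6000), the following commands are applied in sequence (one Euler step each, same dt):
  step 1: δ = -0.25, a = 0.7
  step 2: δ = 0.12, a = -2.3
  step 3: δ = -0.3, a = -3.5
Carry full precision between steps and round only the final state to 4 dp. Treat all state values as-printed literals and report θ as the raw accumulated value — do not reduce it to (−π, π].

(18.6528, 4.2211, -2.1247, 12.0900)

after step 1 (δ=-0.25, a=0.7): (19.540048, 6.567107, -1.979682, 12.670000)
after step 2 (δ=0.12, a=-2.3): (19.036305, 5.404553, -1.884198, 12.440000)
after step 3 (δ=-0.3, a=-3.5): (18.652784, 4.221148, -2.124707, 12.090000)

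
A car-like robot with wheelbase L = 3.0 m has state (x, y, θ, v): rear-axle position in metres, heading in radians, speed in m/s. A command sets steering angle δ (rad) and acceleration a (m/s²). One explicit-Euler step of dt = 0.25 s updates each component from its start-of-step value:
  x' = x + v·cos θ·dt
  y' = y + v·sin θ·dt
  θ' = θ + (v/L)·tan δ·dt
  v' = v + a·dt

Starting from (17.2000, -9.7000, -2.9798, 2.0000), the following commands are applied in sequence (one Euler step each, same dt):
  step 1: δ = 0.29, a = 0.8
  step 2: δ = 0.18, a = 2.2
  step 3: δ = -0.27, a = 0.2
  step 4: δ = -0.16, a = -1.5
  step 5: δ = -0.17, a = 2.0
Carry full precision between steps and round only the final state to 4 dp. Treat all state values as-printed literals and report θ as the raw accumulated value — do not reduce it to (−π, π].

(14.2133, -10.2759, -3.0325, 2.9250)

after step 1 (δ=0.29, a=0.8): (16.706530, -9.780544, -2.930065, 2.200000)
after step 2 (δ=0.18, a=2.2): (16.168789, -9.896019, -2.896703, 2.750000)
after step 3 (δ=-0.27, a=0.2): (15.501801, -10.062702, -2.960127, 2.800000)
after step 4 (δ=-0.16, a=-1.5): (14.813295, -10.189032, -2.997782, 2.425000)
after step 5 (δ=-0.17, a=2.0): (14.213303, -10.275917, -3.032471, 2.925000)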